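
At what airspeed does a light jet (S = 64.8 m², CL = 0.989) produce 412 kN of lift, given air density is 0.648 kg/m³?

L = ½ρv²S·CL ⇒ v = √(2L/(ρ·S·CL))
v = √(2 × 4.12×10^5 / (0.648 × 64.8 × 0.989)) = √19840 = 141 m/s

v = 141 m/s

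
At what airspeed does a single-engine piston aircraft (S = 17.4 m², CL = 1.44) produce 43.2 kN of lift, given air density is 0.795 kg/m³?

v = 65.9 m/s

L = ½ρv²S·CL ⇒ v = √(2L/(ρ·S·CL))
v = √(2 × 43200 / (0.795 × 17.4 × 1.44)) = √4337 = 65.9 m/s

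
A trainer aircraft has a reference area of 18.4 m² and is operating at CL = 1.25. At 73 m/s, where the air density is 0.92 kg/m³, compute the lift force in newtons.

Dynamic pressure q = ½ρv² = ½ × 0.92 × 73² = 2451 Pa.
L = q·S·CL = 2451 × 18.4 × 1.25 = 56400 N ≈ 56.4 kN

L = 56400 N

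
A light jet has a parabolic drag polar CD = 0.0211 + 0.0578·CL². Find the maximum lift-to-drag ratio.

(L/D)max = 14.3

For CD = CD0 + K·CL², (L/D)max occurs at CL* = √(CD0/K) and equals 1/(2√(K·CD0)).
(L/D)max = 1/(2√(0.0578 × 0.0211)) = 1/(2 × 0.03492) = 14.3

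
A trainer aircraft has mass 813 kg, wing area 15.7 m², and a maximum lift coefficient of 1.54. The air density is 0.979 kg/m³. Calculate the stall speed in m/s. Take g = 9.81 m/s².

V_stall = 26 m/s

Stall occurs when L = W at CL,max. W = mg = 813 × 9.81 = 7976 N.
From L = ½ρV²S·CL,max = W: V_stall = √(2W/(ρSCL,max)) = √(2·7976/(0.979·15.7·1.54))
V_stall = √673.9 = 26 m/s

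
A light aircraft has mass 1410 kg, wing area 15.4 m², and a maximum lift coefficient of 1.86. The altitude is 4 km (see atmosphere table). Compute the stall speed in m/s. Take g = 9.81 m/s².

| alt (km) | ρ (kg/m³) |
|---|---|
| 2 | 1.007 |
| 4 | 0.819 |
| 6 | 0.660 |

At 4 km, from the table: ρ = 0.819 kg/m³.
At stall, lift equals weight: L = W = m·g = 1410 × 9.81 = 13830 N.
From L = ½ρV²S·CL,max = W: V_stall = √(2W/(ρSCL,max)) = √(2·13830/(0.819·15.4·1.86))
V_stall = √1179 = 34.3 m/s

V_stall = 34.3 m/s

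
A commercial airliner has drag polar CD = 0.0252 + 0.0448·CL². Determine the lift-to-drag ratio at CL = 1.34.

L/D = 12.7

CD = 0.0252 + 0.0448 × 1.34² = 0.1056
L/D = CL/CD = 1.34 / 0.1056 = 12.7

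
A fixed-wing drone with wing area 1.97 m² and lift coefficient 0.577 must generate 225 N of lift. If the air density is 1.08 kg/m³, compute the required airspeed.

v = 19.1 m/s

L = ½ρv²S·CL ⇒ v = √(2L/(ρ·S·CL))
v = √(2 × 225 / (1.08 × 1.97 × 0.577)) = √366.6 = 19.1 m/s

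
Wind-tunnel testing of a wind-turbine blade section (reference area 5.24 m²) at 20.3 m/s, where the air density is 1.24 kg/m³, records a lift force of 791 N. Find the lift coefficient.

CL = 0.591

From L = ½ρv²S·CL, rearranging gives CL = 2L/(ρv²S).
CL = 2 × 791 / (1.24 × 20.3² × 5.24) = 0.591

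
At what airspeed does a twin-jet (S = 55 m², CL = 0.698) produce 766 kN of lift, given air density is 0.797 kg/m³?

L = ½ρv²S·CL ⇒ v = √(2L/(ρ·S·CL))
v = √(2 × 7.66×10^5 / (0.797 × 55 × 0.698)) = √50070 = 224 m/s

v = 224 m/s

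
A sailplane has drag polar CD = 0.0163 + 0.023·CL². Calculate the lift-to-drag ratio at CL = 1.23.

L/D = 24.1

CD = 0.0163 + 0.023 × 1.23² = 0.0511
L/D = CL/CD = 1.23 / 0.0511 = 24.1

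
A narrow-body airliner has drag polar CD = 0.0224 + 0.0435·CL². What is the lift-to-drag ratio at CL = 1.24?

L/D = 13.9

CD = 0.0224 + 0.0435 × 1.24² = 0.08929
L/D = CL/CD = 1.24 / 0.08929 = 13.9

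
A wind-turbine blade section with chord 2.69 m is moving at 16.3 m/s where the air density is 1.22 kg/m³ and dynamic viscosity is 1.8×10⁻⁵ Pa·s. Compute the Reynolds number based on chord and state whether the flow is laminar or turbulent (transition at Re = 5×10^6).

Re = 2.97×10^6 (laminar)

Re = ρ·v·c/μ = 1.22 × 16.3 × 2.69 / (1.8×10⁻⁵) = 2.97×10^6
Since 2.97×10^6 < 5×10^6, the flow is laminar.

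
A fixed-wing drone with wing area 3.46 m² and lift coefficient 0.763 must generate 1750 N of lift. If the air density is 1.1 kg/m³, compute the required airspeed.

v = 34.7 m/s

L = ½ρv²S·CL ⇒ v = √(2L/(ρ·S·CL))
v = √(2 × 1750 / (1.1 × 3.46 × 0.763)) = √1205 = 34.7 m/s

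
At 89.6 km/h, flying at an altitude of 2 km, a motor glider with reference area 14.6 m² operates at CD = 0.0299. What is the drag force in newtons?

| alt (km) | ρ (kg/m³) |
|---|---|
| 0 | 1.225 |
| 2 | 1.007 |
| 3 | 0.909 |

At 2 km, from the table: ρ = 1.007 kg/m³.
Convert speed: v = 89.6 km/h ÷ 3.6 = 24.89 m/s.
D = ½ρv²S·CD = ½ × 1.007 × 24.89² × 14.6 × 0.0299 = 136 N

D = 136 N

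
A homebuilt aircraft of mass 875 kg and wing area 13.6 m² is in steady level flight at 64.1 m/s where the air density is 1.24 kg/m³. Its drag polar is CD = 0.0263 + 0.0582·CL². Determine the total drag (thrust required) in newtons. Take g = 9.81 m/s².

In steady level flight, lift balances weight: W = mg = 875 × 9.81 = 8583.8 N.
q = ½ρv² = ½ × 1.24 × 64.1² = 2547 Pa.
Required CL = L/(qS) = 8583.8/(2547·13.6) = 0.2478.
CD = 0.0263 + 0.0582 × 0.2478² = 0.02987.
D = q·S·CD = 2547 × 13.6 × 0.02987 = 1035 N

D = 1030 N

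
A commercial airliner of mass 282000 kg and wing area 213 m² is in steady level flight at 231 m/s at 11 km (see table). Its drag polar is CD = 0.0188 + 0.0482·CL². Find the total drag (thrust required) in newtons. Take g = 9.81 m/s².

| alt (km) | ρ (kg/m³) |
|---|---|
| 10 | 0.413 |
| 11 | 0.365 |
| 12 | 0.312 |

D = 2.17×10^5 N

At 11 km, from the table: ρ = 0.365 kg/m³.
In steady level flight, lift balances weight: W = mg = 282000 × 9.81 = 2.7664×10^6 N.
Dynamic pressure q = 0.5 × 0.365 × 231² = 9738 Pa.
CL = W/(q·S) = 2.7664×10^6 / (9738 × 213) = 1.334.
CD = 0.0188 + 0.0482 × 1.334² = 0.1045.
D = q·S·CD = 9738 × 213 × 0.1045 = 2.168×10^5 N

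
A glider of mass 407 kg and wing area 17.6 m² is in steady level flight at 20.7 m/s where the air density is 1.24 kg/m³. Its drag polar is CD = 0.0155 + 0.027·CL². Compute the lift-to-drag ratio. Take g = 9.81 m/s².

Weight W = mg = 407 × 9.81 = 3992.7 N; in level flight L = W.
q = ½ρv² = ½ × 1.24 × 20.7² = 265.7 Pa.
Required CL = L/(qS) = 3992.7/(265.7·17.6) = 0.8539.
CD = 0.0155 + 0.027 × 0.8539² = 0.03519.
L/D = CL/CD = 0.8539 / 0.03519 = 24.3

L/D = 24.3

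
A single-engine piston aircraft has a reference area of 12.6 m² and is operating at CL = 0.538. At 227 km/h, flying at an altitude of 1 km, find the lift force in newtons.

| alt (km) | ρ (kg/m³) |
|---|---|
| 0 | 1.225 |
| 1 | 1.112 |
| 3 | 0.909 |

L = 15000 N

At 1 km, from the table: ρ = 1.112 kg/m³.
Convert speed: v = 227 km/h ÷ 3.6 = 63.06 m/s.
L = ½ρv²S·CL = ½ × 1.112 × 63.06² × 12.6 × 0.538 = 15000 N ≈ 15 kN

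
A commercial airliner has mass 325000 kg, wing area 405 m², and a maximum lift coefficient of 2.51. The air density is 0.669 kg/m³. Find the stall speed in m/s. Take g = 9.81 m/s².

Weight W = mg = 325000 × 9.81 = 3.188×10^6 N.
V_stall = √(2W/(ρ·S·CL,max)) = √(2 × 3.188×10^6 / (0.669 × 405 × 2.51))
V_stall = √9376 = 96.8 m/s

V_stall = 96.8 m/s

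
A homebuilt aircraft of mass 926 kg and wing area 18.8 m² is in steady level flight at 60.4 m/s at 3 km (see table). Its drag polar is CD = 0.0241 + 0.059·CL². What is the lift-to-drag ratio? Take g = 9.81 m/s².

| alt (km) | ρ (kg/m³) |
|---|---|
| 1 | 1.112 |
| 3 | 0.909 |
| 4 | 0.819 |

At 3 km, from the table: ρ = 0.909 kg/m³.
In steady level flight, lift balances weight: W = mg = 926 × 9.81 = 9084.1 N.
Dynamic pressure q = 0.5 × 0.909 × 60.4² = 1658 Pa.
Required CL = L/(qS) = 9084.1/(1658·18.8) = 0.2914.
CD = 0.0241 + 0.059 × 0.2914² = 0.02911.
L/D = CL/CD = 0.2914 / 0.02911 = 10

L/D = 10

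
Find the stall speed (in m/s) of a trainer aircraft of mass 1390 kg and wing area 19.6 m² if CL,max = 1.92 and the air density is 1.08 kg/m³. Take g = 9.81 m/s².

At stall, lift equals weight: L = W = m·g = 1390 × 9.81 = 13640 N.
From L = ½ρV²S·CL,max = W: V_stall = √(2W/(ρSCL,max)) = √(2·13640/(1.08·19.6·1.92))
V_stall = √671 = 25.9 m/s

V_stall = 25.9 m/s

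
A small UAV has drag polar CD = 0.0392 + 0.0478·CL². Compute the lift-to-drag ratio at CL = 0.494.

CD = 0.0392 + 0.0478 × 0.494² = 0.05086
L/D = CL/CD = 0.494 / 0.05086 = 9.71

L/D = 9.71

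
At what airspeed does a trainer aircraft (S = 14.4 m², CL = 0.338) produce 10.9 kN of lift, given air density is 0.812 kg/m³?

L = ½ρv²S·CL ⇒ v = √(2L/(ρ·S·CL))
v = √(2 × 10900 / (0.812 × 14.4 × 0.338)) = √5516 = 74.3 m/s

v = 74.3 m/s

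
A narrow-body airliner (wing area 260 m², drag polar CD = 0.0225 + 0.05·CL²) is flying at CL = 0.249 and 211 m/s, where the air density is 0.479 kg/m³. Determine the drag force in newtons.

CD = 0.0225 + 0.05 × 0.249² = 0.0256
D = ½ρv²S·CD = ½ × 0.479 × 211² × 260 × 0.0256 = 71000 N

D = 71000 N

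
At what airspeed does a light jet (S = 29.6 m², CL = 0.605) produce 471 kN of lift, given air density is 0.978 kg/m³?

L = ½ρv²S·CL ⇒ v = √(2L/(ρ·S·CL))
v = √(2 × 4.71×10^5 / (0.978 × 29.6 × 0.605)) = √53790 = 232 m/s

v = 232 m/s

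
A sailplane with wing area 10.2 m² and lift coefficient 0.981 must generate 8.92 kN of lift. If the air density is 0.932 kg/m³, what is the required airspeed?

v = 43.7 m/s

L = ½ρv²S·CL ⇒ v = √(2L/(ρ·S·CL))
v = √(2 × 8920 / (0.932 × 10.2 × 0.981)) = √1913 = 43.7 m/s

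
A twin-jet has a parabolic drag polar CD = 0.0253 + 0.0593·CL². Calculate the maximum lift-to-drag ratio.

For CD = CD0 + K·CL², (L/D)max occurs at CL* = √(CD0/K) and equals 1/(2√(K·CD0)).
(L/D)max = 1/(2√(0.0593 × 0.0253)) = 1/(2 × 0.03873) = 12.9

(L/D)max = 12.9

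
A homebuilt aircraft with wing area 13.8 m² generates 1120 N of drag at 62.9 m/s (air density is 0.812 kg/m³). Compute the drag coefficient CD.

From D = ½ρv²S·CD, rearranging gives CD = 2D/(ρv²S).
CD = 2 × 1120 / (0.812 × 62.9² × 13.8) = 0.0505

CD = 0.0505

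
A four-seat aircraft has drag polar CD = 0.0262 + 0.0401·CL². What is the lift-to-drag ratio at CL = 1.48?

CD = 0.0262 + 0.0401 × 1.48² = 0.114
L/D = CL/CD = 1.48 / 0.114 = 13

L/D = 13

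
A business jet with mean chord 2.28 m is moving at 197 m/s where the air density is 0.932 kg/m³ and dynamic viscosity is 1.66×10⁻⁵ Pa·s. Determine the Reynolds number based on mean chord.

Re = 2.52×10^7

Re = ρ·v·c/μ = 0.932 × 197 × 2.28 / (1.66×10⁻⁵) = 2.52×10^7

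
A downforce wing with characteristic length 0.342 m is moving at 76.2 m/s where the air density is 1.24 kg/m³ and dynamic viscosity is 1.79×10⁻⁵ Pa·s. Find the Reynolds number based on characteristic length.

Re = 1.81×10^6

Re = ρ·v·c/μ = 1.24 × 76.2 × 0.342 / (1.79×10⁻⁵) = 1.81×10^6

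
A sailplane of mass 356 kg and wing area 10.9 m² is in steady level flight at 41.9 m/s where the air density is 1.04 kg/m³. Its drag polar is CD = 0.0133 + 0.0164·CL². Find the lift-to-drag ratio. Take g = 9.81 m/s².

Level flight ⇒ L = W = m·g = 356 × 9.81 = 3492.4 N.
Dynamic pressure q = 0.5 × 1.04 × 41.9² = 912.9 Pa.
CL = 2W/(ρv²S) = 2×3492.4/(1.04×41.9²×10.9) = 0.351.
CD = 0.0133 + 0.0164 × 0.351² = 0.01532.
L/D = CL/CD = 0.351 / 0.01532 = 22.9

L/D = 22.9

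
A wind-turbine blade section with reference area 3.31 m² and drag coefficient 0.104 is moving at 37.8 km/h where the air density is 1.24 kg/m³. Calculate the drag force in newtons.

D = 23.5 N

Convert speed: v = 37.8 km/h ÷ 3.6 = 10.5 m/s.
Dynamic pressure q = ½ρv² = ½ × 1.24 × 10.5² = 68.35 Pa.
D = q·S·CD = 68.35 × 3.31 × 0.104 = 23.5 N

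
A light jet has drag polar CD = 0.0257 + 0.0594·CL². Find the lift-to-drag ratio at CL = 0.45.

L/D = 11.9

CD = 0.0257 + 0.0594 × 0.45² = 0.03773
L/D = CL/CD = 0.45 / 0.03773 = 11.9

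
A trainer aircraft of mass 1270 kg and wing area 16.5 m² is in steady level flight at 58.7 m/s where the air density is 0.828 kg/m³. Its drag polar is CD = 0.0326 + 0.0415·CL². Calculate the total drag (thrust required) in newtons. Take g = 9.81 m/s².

Level flight ⇒ L = W = m·g = 1270 × 9.81 = 12459 N.
q = ½ρv² = ½ × 0.828 × 58.7² = 1427 Pa.
Required CL = L/(qS) = 12459/(1427·16.5) = 0.5293.
CD = 0.0326 + 0.0415 × 0.5293² = 0.04423.
D = q·S·CD = 1427 × 16.5 × 0.04423 = 1041 N

D = 1040 N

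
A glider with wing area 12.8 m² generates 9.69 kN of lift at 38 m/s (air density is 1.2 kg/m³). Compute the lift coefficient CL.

CL = 0.874

From L = ½ρv²S·CL, rearranging gives CL = 2L/(ρv²S).
CL = 2 × 9690 / (1.2 × 38² × 12.8) = 0.874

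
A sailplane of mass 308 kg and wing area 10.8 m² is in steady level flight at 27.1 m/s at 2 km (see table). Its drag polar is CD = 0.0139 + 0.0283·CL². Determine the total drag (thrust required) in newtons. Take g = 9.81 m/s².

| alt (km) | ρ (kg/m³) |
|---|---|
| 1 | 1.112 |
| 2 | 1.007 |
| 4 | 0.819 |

D = 120 N

At 2 km, from the table: ρ = 1.007 kg/m³.
Level flight ⇒ L = W = m·g = 308 × 9.81 = 3021.5 N.
Dynamic pressure q = 0.5 × 1.007 × 27.1² = 369.8 Pa.
Required CL = L/(qS) = 3021.5/(369.8·10.8) = 0.7566.
CD = 0.0139 + 0.0283 × 0.7566² = 0.0301.
D = q·S·CD = 369.8 × 10.8 × 0.0301 = 120.2 N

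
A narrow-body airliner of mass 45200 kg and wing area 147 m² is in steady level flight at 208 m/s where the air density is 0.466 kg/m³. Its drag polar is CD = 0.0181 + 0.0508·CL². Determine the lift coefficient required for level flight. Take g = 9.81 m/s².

Weight W = mg = 45200 × 9.81 = 4.4341×10^5 N; in level flight L = W.
Dynamic pressure q = 0.5 × 0.466 × 208² = 10080 Pa.
Required CL = L/(qS) = 4.4341×10^5/(10080·147) = 0.2992.

CL = 0.299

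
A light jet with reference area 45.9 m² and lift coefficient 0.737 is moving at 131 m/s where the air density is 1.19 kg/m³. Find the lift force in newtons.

Dynamic pressure q = ½ρv² = ½ × 1.19 × 131² = 10210 Pa.
L = q·S·CL = 10210 × 45.9 × 0.737 = 3.45×10^5 N ≈ 345 kN

L = 3.45×10^5 N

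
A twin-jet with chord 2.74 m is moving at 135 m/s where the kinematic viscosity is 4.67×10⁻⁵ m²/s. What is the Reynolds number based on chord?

Re = v·c/ν = 135 × 2.74 / (4.67×10⁻⁵) = 7.92×10^6

Re = 7.92×10^6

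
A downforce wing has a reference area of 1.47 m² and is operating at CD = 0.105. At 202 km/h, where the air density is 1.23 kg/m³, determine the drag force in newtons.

D = 299 N

Convert speed: v = 202 km/h ÷ 3.6 = 56.11 m/s.
Dynamic pressure q = ½ρv² = ½ × 1.23 × 56.11² = 1936 Pa.
D = q·S·CD = 1936 × 1.47 × 0.105 = 299 N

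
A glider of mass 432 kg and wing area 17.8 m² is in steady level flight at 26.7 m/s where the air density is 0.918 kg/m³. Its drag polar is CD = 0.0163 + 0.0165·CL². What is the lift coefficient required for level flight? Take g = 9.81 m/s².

CL = 0.728

Weight W = mg = 432 × 9.81 = 4237.9 N; in level flight L = W.
q = ½ρv² = ½ × 0.918 × 26.7² = 327.2 Pa.
CL = W/(q·S) = 4237.9 / (327.2 × 17.8) = 0.7276.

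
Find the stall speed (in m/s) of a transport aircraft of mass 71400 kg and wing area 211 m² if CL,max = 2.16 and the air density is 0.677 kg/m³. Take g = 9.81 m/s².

At stall, lift equals weight: L = W = m·g = 71400 × 9.81 = 7.004×10^5 N.
From L = ½ρV²S·CL,max = W: V_stall = √(2W/(ρSCL,max)) = √(2·7.004×10^5/(0.677·211·2.16))
V_stall = √4540 = 67.4 m/s

V_stall = 67.4 m/s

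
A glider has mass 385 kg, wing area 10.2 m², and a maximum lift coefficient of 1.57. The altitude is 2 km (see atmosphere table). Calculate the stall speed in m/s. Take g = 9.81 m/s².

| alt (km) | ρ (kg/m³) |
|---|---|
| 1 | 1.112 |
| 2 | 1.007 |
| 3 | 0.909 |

At 2 km, from the table: ρ = 1.007 kg/m³.
Weight W = mg = 385 × 9.81 = 3777 N.
V_stall = √(2W/(ρ·S·CL,max)) = √(2 × 3777 / (1.007 × 10.2 × 1.57))
V_stall = √468.4 = 21.6 m/s

V_stall = 21.6 m/s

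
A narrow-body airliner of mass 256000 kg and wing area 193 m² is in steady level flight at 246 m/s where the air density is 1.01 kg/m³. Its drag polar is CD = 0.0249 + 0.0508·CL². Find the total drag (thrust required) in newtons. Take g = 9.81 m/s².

Weight W = mg = 256000 × 9.81 = 2.5114×10^6 N; in level flight L = W.
q = ½ρv² = ½ × 1.01 × 246² = 30560 Pa.
Required CL = L/(qS) = 2.5114×10^6/(30560·193) = 0.4258.
CD = 0.0249 + 0.0508 × 0.4258² = 0.03411.
D = q·S·CD = 30560 × 193 × 0.03411 = 2.012×10^5 N

D = 2.01×10^5 N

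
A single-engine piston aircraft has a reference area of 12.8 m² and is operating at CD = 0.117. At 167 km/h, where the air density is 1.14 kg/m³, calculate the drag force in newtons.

D = 1840 N

Convert speed: v = 167 km/h ÷ 3.6 = 46.39 m/s.
D = ½ρv²S·CD = ½ × 1.14 × 46.39² × 12.8 × 0.117 = 1840 N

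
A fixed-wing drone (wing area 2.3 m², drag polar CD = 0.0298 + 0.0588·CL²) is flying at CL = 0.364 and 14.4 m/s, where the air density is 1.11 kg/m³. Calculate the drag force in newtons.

CD = 0.0298 + 0.0588 × 0.364² = 0.03759
D = ½ρv²S·CD = ½ × 1.11 × 14.4² × 2.3 × 0.03759 = 9.95 N

D = 9.95 N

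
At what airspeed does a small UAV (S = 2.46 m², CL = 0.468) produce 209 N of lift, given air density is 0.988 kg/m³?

L = ½ρv²S·CL ⇒ v = √(2L/(ρ·S·CL))
v = √(2 × 209 / (0.988 × 2.46 × 0.468)) = √367.5 = 19.2 m/s

v = 19.2 m/s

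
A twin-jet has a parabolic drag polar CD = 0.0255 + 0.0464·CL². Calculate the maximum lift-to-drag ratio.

For CD = CD0 + K·CL², (L/D)max occurs at CL* = √(CD0/K) and equals 1/(2√(K·CD0)).
(L/D)max = 1/(2√(0.0464 × 0.0255)) = 1/(2 × 0.0344) = 14.5

(L/D)max = 14.5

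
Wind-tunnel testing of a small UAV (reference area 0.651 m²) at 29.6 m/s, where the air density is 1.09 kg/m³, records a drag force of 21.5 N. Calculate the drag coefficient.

From D = ½ρv²S·CD, rearranging gives CD = 2D/(ρv²S).
CD = 2 × 21.5 / (1.09 × 29.6² × 0.651) = 0.0692

CD = 0.0692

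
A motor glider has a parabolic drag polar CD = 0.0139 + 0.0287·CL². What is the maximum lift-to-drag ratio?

For CD = CD0 + K·CL², (L/D)max occurs at CL* = √(CD0/K) and equals 1/(2√(K·CD0)).
(L/D)max = 1/(2√(0.0287 × 0.0139)) = 1/(2 × 0.01997) = 25

(L/D)max = 25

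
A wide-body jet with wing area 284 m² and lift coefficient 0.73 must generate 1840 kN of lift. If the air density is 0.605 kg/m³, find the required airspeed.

v = 171 m/s

L = ½ρv²S·CL ⇒ v = √(2L/(ρ·S·CL))
v = √(2 × 1.84×10^6 / (0.605 × 284 × 0.73)) = √29340 = 171 m/s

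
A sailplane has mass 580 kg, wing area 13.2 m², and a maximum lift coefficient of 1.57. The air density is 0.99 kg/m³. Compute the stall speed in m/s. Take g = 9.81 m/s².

At stall, lift equals weight: L = W = m·g = 580 × 9.81 = 5690 N.
From L = ½ρV²S·CL,max = W: V_stall = √(2W/(ρSCL,max)) = √(2·5690/(0.99·13.2·1.57))
V_stall = √554.6 = 23.6 m/s

V_stall = 23.6 m/s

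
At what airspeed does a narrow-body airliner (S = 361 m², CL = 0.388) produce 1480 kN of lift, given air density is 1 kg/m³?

v = 145 m/s

L = ½ρv²S·CL ⇒ v = √(2L/(ρ·S·CL))
v = √(2 × 1.48×10^6 / (1 × 361 × 0.388)) = √21130 = 145 m/s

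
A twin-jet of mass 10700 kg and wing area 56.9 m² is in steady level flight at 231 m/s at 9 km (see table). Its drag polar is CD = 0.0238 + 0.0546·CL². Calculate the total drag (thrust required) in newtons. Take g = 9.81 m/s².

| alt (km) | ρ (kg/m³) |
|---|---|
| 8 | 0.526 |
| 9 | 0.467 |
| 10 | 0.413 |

At 9 km, from the table: ρ = 0.467 kg/m³.
Weight W = mg = 10700 × 9.81 = 1.0497×10^5 N; in level flight L = W.
Dynamic pressure q = 0.5 × 0.467 × 231² = 12460 Pa.
CL = W/(q·S) = 1.0497×10^5 / (12460 × 56.9) = 0.1481.
CD = 0.0238 + 0.0546 × 0.1481² = 0.025.
D = q·S·CD = 12460 × 56.9 × 0.025 = 17720 N

D = 17700 N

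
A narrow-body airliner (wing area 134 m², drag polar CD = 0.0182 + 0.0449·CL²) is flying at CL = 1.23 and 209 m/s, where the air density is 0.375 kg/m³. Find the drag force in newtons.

D = 94500 N

CD = 0.0182 + 0.0449 × 1.23² = 0.08613
D = ½ρv²S·CD = ½ × 0.375 × 209² × 134 × 0.08613 = 94500 N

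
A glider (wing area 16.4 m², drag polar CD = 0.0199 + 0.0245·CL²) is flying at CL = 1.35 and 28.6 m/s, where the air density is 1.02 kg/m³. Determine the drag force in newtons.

D = 442 N

CD = 0.0199 + 0.0245 × 1.35² = 0.06455
D = ½ρv²S·CD = ½ × 1.02 × 28.6² × 16.4 × 0.06455 = 442 N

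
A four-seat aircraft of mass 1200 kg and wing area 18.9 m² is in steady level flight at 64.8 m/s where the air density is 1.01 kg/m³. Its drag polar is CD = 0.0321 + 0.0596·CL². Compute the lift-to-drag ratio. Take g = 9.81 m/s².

L/D = 7.89

In steady level flight, lift balances weight: W = mg = 1200 × 9.81 = 11772 N.
q = ½ρv² = ½ × 1.01 × 64.8² = 2121 Pa.
CL = 2W/(ρv²S) = 2×11772/(1.01×64.8²×18.9) = 0.2937.
CD = 0.0321 + 0.0596 × 0.2937² = 0.03724.
L/D = CL/CD = 0.2937 / 0.03724 = 7.89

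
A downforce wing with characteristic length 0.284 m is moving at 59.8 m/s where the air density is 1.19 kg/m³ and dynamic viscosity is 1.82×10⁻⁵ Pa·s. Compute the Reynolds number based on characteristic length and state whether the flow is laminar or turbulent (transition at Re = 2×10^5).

Re = 1.11×10^6 (turbulent)

Re = ρ·v·c/μ = 1.19 × 59.8 × 0.284 / (1.82×10⁻⁵) = 1.11×10^6
Since 1.11×10^6 > 2×10^5, the flow is turbulent.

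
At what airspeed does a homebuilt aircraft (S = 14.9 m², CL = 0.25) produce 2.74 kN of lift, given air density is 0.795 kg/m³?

L = ½ρv²S·CL ⇒ v = √(2L/(ρ·S·CL))
v = √(2 × 2740 / (0.795 × 14.9 × 0.25)) = √1850 = 43 m/s

v = 43 m/s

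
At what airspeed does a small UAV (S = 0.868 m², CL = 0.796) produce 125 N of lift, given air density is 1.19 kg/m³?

L = ½ρv²S·CL ⇒ v = √(2L/(ρ·S·CL))
v = √(2 × 125 / (1.19 × 0.868 × 0.796)) = √304.1 = 17.4 m/s

v = 17.4 m/s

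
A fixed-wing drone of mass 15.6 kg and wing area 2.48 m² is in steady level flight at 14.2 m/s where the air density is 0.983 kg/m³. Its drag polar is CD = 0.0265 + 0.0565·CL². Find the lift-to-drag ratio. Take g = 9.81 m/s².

Level flight ⇒ L = W = m·g = 15.6 × 9.81 = 153.04 N.
Dynamic pressure q = 0.5 × 0.983 × 14.2² = 99.11 Pa.
CL = 2W/(ρv²S) = 2×153.04/(0.983×14.2²×2.48) = 0.6226.
CD = 0.0265 + 0.0565 × 0.6226² = 0.0484.
L/D = CL/CD = 0.6226 / 0.0484 = 12.9

L/D = 12.9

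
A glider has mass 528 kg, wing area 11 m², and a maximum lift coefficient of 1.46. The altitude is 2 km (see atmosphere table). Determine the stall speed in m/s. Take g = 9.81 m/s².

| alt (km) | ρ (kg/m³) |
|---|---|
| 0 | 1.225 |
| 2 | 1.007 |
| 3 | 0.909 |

At 2 km, from the table: ρ = 1.007 kg/m³.
Stall occurs when L = W at CL,max. W = mg = 528 × 9.81 = 5180 N.
V_stall = √(2W/(ρ·S·CL,max)) = √(2 × 5180 / (1.007 × 11 × 1.46))
V_stall = √640.6 = 25.3 m/s

V_stall = 25.3 m/s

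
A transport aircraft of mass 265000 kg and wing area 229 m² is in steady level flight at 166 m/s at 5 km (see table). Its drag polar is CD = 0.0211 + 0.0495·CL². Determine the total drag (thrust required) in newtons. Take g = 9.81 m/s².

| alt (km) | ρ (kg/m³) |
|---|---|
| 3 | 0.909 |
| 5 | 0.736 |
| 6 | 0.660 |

At 5 km, from the table: ρ = 0.736 kg/m³.
Level flight ⇒ L = W = m·g = 265000 × 9.81 = 2.5996×10^6 N.
Dynamic pressure q = 0.5 × 0.736 × 166² = 10140 Pa.
CL = W/(q·S) = 2.5996×10^6 / (10140 × 229) = 1.119.
CD = 0.0211 + 0.0495 × 1.119² = 0.08313.
D = q·S·CD = 10140 × 229 × 0.08313 = 1.931×10^5 N

D = 1.93×10^5 N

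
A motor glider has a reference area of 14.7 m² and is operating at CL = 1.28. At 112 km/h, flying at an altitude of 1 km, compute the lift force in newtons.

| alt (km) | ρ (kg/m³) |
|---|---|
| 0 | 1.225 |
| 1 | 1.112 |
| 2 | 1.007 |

At 1 km, from the table: ρ = 1.112 kg/m³.
Convert speed: v = 112 km/h ÷ 3.6 = 31.11 m/s.
Dynamic pressure q = ½ρv² = ½ × 1.112 × 31.11² = 538.2 Pa.
L = q·S·CL = 538.2 × 14.7 × 1.28 = 10100 N ≈ 10.1 kN

L = 10100 N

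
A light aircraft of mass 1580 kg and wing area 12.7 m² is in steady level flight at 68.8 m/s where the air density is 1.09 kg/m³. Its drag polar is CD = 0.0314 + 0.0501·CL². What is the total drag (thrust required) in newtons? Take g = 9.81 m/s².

Weight W = mg = 1580 × 9.81 = 15500 N; in level flight L = W.
Dynamic pressure q = 0.5 × 1.09 × 68.8² = 2580 Pa.
CL = 2W/(ρv²S) = 2×15500/(1.09×68.8²×12.7) = 0.4731.
CD = 0.0314 + 0.0501 × 0.4731² = 0.04261.
D = q·S·CD = 2580 × 12.7 × 0.04261 = 1396 N

D = 1400 N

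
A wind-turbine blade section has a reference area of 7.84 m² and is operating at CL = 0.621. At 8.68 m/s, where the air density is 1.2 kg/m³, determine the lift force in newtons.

Dynamic pressure q = ½ρv² = ½ × 1.2 × 8.68² = 45.21 Pa.
L = q·S·CL = 45.21 × 7.84 × 0.621 = 220 N

L = 220 N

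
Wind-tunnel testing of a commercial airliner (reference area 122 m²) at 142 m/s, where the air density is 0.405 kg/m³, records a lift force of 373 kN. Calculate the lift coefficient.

CL = 0.749

From L = ½ρv²S·CL, rearranging gives CL = 2L/(ρv²S).
CL = 2 × 3.73×10^5 / (0.405 × 142² × 122) = 0.749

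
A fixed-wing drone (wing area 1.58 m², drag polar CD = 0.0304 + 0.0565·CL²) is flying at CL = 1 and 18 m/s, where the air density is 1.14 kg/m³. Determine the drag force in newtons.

CD = 0.0304 + 0.0565 × 1² = 0.0869
D = ½ρv²S·CD = ½ × 1.14 × 18² × 1.58 × 0.0869 = 25.4 N

D = 25.4 N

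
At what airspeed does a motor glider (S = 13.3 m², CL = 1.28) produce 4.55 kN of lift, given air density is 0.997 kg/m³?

v = 23.2 m/s

L = ½ρv²S·CL ⇒ v = √(2L/(ρ·S·CL))
v = √(2 × 4550 / (0.997 × 13.3 × 1.28)) = √536.1 = 23.2 m/s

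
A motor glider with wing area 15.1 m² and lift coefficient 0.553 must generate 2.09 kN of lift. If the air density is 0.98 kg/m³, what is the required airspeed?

L = ½ρv²S·CL ⇒ v = √(2L/(ρ·S·CL))
v = √(2 × 2090 / (0.98 × 15.1 × 0.553)) = √510.8 = 22.6 m/s

v = 22.6 m/s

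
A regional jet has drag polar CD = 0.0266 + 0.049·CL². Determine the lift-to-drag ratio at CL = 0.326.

CD = 0.0266 + 0.049 × 0.326² = 0.03181
L/D = CL/CD = 0.326 / 0.03181 = 10.2

L/D = 10.2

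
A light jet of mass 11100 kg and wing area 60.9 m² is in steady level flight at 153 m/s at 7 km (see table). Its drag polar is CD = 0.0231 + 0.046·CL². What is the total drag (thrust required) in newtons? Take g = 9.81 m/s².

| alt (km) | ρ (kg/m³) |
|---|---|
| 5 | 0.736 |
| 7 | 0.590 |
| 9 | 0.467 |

At 7 km, from the table: ρ = 0.590 kg/m³.
Weight W = mg = 11100 × 9.81 = 1.0889×10^5 N; in level flight L = W.
q = ½ρv² = ½ × 0.59 × 153² = 6906 Pa.
CL = W/(q·S) = 1.0889×10^5 / (6906 × 60.9) = 0.2589.
CD = 0.0231 + 0.046 × 0.2589² = 0.02618.
D = q·S·CD = 6906 × 60.9 × 0.02618 = 11010 N

D = 11000 N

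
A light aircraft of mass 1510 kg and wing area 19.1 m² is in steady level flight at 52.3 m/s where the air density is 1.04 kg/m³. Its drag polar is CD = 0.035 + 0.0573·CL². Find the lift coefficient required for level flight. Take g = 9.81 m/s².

CL = 0.545

Weight W = mg = 1510 × 9.81 = 14813 N; in level flight L = W.
Dynamic pressure q = 0.5 × 1.04 × 52.3² = 1422 Pa.
CL = 2W/(ρv²S) = 2×14813/(1.04×52.3²×19.1) = 0.5453.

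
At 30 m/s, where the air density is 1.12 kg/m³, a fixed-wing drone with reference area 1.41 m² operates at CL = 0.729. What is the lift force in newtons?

Dynamic pressure q = ½ρv² = ½ × 1.12 × 30² = 504 Pa.
L = q·S·CL = 504 × 1.41 × 0.729 = 518 N

L = 518 N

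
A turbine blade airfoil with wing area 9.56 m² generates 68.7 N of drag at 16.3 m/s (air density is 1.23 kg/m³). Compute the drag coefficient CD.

From D = ½ρv²S·CD, rearranging gives CD = 2D/(ρv²S).
CD = 2 × 68.7 / (1.23 × 16.3² × 9.56) = 0.044

CD = 0.044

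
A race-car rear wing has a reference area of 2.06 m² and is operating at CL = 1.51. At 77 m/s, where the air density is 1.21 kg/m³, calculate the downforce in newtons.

Dynamic pressure q = ½ρv² = ½ × 1.21 × 77² = 3587 Pa.
L = q·S·CL = 3587 × 2.06 × 1.51 = 11200 N ≈ 11.2 kN

L = 11200 N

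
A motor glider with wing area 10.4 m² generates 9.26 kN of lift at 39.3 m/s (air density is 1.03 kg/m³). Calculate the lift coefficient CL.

From L = ½ρv²S·CL, rearranging gives CL = 2L/(ρv²S).
CL = 2 × 9260 / (1.03 × 39.3² × 10.4) = 1.12

CL = 1.12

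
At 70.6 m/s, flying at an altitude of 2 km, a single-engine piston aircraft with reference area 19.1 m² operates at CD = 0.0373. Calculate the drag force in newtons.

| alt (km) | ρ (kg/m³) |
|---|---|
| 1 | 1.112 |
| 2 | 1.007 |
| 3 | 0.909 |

At 2 km, from the table: ρ = 1.007 kg/m³.
Dynamic pressure q = ½ρv² = ½ × 1.007 × 70.6² = 2510 Pa.
D = q·S·CD = 2510 × 19.1 × 0.0373 = 1790 N

D = 1790 N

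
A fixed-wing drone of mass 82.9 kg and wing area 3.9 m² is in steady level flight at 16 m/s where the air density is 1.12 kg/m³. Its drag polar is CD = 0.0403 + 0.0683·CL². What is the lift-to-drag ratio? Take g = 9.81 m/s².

L/D = 7.87

Weight W = mg = 82.9 × 9.81 = 813.25 N; in level flight L = W.
Dynamic pressure q = 0.5 × 1.12 × 16² = 143.4 Pa.
Required CL = L/(qS) = 813.25/(143.4·3.9) = 1.455.
CD = 0.0403 + 0.0683 × 1.455² = 0.1848.
L/D = CL/CD = 1.455 / 0.1848 = 7.87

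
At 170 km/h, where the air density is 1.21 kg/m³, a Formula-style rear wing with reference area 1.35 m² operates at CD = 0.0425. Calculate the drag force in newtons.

D = 77.4 N

Convert speed: v = 170 km/h ÷ 3.6 = 47.22 m/s.
Dynamic pressure q = ½ρv² = ½ × 1.21 × 47.22² = 1349 Pa.
D = q·S·CD = 1349 × 1.35 × 0.0425 = 77.4 N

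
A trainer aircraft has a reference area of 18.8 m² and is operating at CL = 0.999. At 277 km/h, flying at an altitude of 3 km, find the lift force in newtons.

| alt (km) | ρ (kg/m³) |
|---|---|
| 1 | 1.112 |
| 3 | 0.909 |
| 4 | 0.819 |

At 3 km, from the table: ρ = 0.909 kg/m³.
Convert speed: v = 277 km/h ÷ 3.6 = 76.94 m/s.
L = ½ρv²S·CL = ½ × 0.909 × 76.94² × 18.8 × 0.999 = 50500 N ≈ 50.5 kN

L = 50500 N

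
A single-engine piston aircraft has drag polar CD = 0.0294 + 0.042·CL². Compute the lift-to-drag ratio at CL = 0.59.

L/D = 13.4

CD = 0.0294 + 0.042 × 0.59² = 0.04402
L/D = CL/CD = 0.59 / 0.04402 = 13.4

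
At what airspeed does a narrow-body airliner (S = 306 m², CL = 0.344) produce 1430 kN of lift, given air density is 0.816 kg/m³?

v = 182 m/s

L = ½ρv²S·CL ⇒ v = √(2L/(ρ·S·CL))
v = √(2 × 1.43×10^6 / (0.816 × 306 × 0.344)) = √33300 = 182 m/s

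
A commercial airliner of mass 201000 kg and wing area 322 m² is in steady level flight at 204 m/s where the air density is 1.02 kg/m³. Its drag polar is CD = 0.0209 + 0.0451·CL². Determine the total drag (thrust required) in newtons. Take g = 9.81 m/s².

D = 1.68×10^5 N

Weight W = mg = 201000 × 9.81 = 1.9718×10^6 N; in level flight L = W.
q = ½ρv² = ½ × 1.02 × 204² = 21220 Pa.
CL = 2W/(ρv²S) = 2×1.9718×10^6/(1.02×204²×322) = 0.2885.
CD = 0.0209 + 0.0451 × 0.2885² = 0.02465.
D = q·S·CD = 21220 × 322 × 0.02465 = 1.685×10^5 N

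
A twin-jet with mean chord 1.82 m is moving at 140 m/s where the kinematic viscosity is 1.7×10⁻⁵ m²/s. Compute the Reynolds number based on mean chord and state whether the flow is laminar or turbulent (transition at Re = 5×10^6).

Re = 1.5×10^7 (turbulent)

Re = v·c/ν = 140 × 1.82 / (1.7×10⁻⁵) = 1.5×10^7
Since 1.5×10^7 > 5×10^6, the flow is turbulent.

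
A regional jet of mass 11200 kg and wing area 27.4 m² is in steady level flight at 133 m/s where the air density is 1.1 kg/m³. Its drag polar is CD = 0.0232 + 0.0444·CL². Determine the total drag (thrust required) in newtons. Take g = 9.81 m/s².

D = 8200 N

In steady level flight, lift balances weight: W = mg = 11200 × 9.81 = 1.0987×10^5 N.
q = ½ρv² = ½ × 1.1 × 133² = 9729 Pa.
CL = 2W/(ρv²S) = 2×1.0987×10^5/(1.1×133²×27.4) = 0.4122.
CD = 0.0232 + 0.0444 × 0.4122² = 0.03074.
D = q·S·CD = 9729 × 27.4 × 0.03074 = 8195 N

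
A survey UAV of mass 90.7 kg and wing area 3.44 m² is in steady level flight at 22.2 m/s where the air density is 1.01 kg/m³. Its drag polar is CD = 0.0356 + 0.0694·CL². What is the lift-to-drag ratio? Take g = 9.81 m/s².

Level flight ⇒ L = W = m·g = 90.7 × 9.81 = 889.77 N.
q = ½ρv² = ½ × 1.01 × 22.2² = 248.9 Pa.
CL = 2W/(ρv²S) = 2×889.77/(1.01×22.2²×3.44) = 1.039.
CD = 0.0356 + 0.0694 × 1.039² = 0.1106.
L/D = CL/CD = 1.039 / 0.1106 = 9.4

L/D = 9.4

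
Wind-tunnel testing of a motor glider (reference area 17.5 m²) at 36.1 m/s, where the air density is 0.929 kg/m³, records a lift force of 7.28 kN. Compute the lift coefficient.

From L = ½ρv²S·CL, rearranging gives CL = 2L/(ρv²S).
CL = 2 × 7280 / (0.929 × 36.1² × 17.5) = 0.687

CL = 0.687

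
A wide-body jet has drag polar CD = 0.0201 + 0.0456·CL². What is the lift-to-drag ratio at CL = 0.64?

CD = 0.0201 + 0.0456 × 0.64² = 0.03878
L/D = CL/CD = 0.64 / 0.03878 = 16.5

L/D = 16.5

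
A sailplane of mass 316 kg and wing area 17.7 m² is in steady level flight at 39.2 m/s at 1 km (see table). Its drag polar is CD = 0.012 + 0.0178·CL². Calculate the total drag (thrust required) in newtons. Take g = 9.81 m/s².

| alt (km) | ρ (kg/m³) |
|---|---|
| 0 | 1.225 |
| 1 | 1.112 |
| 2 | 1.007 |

D = 193 N

At 1 km, from the table: ρ = 1.112 kg/m³.
Level flight ⇒ L = W = m·g = 316 × 9.81 = 3100 N.
Dynamic pressure q = 0.5 × 1.112 × 39.2² = 854.4 Pa.
CL = 2W/(ρv²S) = 2×3100/(1.112×39.2²×17.7) = 0.205.
CD = 0.012 + 0.0178 × 0.205² = 0.01275.
D = q·S·CD = 854.4 × 17.7 × 0.01275 = 192.8 N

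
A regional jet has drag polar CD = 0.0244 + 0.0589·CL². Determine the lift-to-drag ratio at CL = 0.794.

L/D = 12.9

CD = 0.0244 + 0.0589 × 0.794² = 0.06153
L/D = CL/CD = 0.794 / 0.06153 = 12.9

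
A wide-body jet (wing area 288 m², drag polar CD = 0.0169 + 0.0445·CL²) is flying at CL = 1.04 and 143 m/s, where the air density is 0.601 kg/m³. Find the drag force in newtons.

CD = 0.0169 + 0.0445 × 1.04² = 0.06503
D = ½ρv²S·CD = ½ × 0.601 × 143² × 288 × 0.06503 = 1.15×10^5 N

D = 1.15×10^5 N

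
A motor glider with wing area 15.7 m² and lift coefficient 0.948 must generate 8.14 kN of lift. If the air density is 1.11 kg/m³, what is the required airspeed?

L = ½ρv²S·CL ⇒ v = √(2L/(ρ·S·CL))
v = √(2 × 8140 / (1.11 × 15.7 × 0.948)) = √985.4 = 31.4 m/s

v = 31.4 m/s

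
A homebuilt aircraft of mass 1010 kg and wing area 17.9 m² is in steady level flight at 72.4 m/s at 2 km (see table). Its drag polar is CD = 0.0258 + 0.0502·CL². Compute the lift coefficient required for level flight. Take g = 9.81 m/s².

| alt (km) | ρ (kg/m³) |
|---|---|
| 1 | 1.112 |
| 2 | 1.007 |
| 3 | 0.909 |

CL = 0.21

At 2 km, from the table: ρ = 1.007 kg/m³.
Level flight ⇒ L = W = m·g = 1010 × 9.81 = 9908.1 N.
Dynamic pressure q = 0.5 × 1.007 × 72.4² = 2639 Pa.
CL = W/(q·S) = 9908.1 / (2639 × 17.9) = 0.2097.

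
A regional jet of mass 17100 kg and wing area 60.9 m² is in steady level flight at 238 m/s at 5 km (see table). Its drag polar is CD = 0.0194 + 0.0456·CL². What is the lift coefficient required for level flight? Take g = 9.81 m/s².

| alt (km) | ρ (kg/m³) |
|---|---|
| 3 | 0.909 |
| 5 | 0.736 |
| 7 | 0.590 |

CL = 0.132

At 5 km, from the table: ρ = 0.736 kg/m³.
In steady level flight, lift balances weight: W = mg = 17100 × 9.81 = 1.6775×10^5 N.
Dynamic pressure q = 0.5 × 0.736 × 238² = 20840 Pa.
CL = W/(q·S) = 1.6775×10^5 / (20840 × 60.9) = 0.1321.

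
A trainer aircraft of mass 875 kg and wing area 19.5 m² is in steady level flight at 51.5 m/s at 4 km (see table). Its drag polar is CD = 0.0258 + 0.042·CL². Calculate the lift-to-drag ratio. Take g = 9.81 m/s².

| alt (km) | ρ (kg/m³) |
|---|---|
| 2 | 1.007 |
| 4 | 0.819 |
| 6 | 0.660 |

L/D = 12.4

At 4 km, from the table: ρ = 0.819 kg/m³.
Level flight ⇒ L = W = m·g = 875 × 9.81 = 8583.8 N.
Dynamic pressure q = 0.5 × 0.819 × 51.5² = 1086 Pa.
Required CL = L/(qS) = 8583.8/(1086·19.5) = 0.4053.
CD = 0.0258 + 0.042 × 0.4053² = 0.0327.
L/D = CL/CD = 0.4053 / 0.0327 = 12.4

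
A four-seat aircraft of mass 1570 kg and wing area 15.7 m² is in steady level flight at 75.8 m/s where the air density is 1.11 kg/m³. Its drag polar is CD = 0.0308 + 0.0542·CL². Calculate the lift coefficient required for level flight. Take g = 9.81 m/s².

In steady level flight, lift balances weight: W = mg = 1570 × 9.81 = 15402 N.
Dynamic pressure q = 0.5 × 1.11 × 75.8² = 3189 Pa.
CL = W/(q·S) = 15402 / (3189 × 15.7) = 0.3076.

CL = 0.308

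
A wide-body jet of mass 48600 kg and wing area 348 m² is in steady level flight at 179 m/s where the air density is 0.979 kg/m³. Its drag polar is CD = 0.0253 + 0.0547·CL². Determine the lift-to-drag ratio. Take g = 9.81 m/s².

Level flight ⇒ L = W = m·g = 48600 × 9.81 = 4.7677×10^5 N.
q = ½ρv² = ½ × 0.979 × 179² = 15680 Pa.
CL = 2W/(ρv²S) = 2×4.7677×10^5/(0.979×179²×348) = 0.08735.
CD = 0.0253 + 0.0547 × 0.08735² = 0.02572.
L/D = CL/CD = 0.08735 / 0.02572 = 3.4

L/D = 3.4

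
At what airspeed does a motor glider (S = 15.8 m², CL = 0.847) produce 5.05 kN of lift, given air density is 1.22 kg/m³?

v = 24.9 m/s

L = ½ρv²S·CL ⇒ v = √(2L/(ρ·S·CL))
v = √(2 × 5050 / (1.22 × 15.8 × 0.847)) = √618.6 = 24.9 m/s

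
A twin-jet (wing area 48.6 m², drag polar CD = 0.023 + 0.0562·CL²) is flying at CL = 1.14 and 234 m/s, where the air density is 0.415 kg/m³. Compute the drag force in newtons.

CD = 0.023 + 0.0562 × 1.14² = 0.09604
D = ½ρv²S·CD = ½ × 0.415 × 234² × 48.6 × 0.09604 = 53000 N

D = 53000 N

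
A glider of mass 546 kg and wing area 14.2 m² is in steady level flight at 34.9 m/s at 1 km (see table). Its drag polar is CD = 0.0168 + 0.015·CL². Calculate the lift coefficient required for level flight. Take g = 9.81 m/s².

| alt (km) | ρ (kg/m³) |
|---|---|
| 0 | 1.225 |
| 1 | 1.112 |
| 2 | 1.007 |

CL = 0.557

At 1 km, from the table: ρ = 1.112 kg/m³.
In steady level flight, lift balances weight: W = mg = 546 × 9.81 = 5356.3 N.
q = ½ρv² = ½ × 1.112 × 34.9² = 677.2 Pa.
CL = W/(q·S) = 5356.3 / (677.2 × 14.2) = 0.557.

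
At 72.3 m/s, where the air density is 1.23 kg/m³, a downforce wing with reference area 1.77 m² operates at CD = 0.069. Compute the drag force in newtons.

D = 393 N

D = ½ρv²S·CD = ½ × 1.23 × 72.3² × 1.77 × 0.069 = 393 N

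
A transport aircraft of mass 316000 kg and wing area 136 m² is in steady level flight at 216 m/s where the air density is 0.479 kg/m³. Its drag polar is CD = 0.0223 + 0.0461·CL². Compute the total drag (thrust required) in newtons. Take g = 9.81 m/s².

In steady level flight, lift balances weight: W = mg = 316000 × 9.81 = 3.1×10^6 N.
Dynamic pressure q = 0.5 × 0.479 × 216² = 11170 Pa.
CL = 2W/(ρv²S) = 2×3.1×10^6/(0.479×216²×136) = 2.04.
CD = 0.0223 + 0.0461 × 2.04² = 0.2141.
D = q·S·CD = 11170 × 136 × 0.2141 = 3.254×10^5 N

D = 3.25×10^5 N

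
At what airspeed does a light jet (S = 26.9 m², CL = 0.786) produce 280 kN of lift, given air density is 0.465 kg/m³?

L = ½ρv²S·CL ⇒ v = √(2L/(ρ·S·CL))
v = √(2 × 2.8×10^5 / (0.465 × 26.9 × 0.786)) = √56960 = 239 m/s

v = 239 m/s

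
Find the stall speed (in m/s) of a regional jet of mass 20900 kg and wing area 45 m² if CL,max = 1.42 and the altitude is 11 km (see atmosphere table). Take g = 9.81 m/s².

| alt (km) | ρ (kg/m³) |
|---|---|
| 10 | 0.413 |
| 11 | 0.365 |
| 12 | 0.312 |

At 11 km, from the table: ρ = 0.365 kg/m³.
Stall occurs when L = W at CL,max. W = mg = 20900 × 9.81 = 2.05×10^5 N.
V_stall = √(2W/(ρ·S·CL,max)) = √(2 × 2.05×10^5 / (0.365 × 45 × 1.42))
V_stall = √17580 = 133 m/s

V_stall = 133 m/s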